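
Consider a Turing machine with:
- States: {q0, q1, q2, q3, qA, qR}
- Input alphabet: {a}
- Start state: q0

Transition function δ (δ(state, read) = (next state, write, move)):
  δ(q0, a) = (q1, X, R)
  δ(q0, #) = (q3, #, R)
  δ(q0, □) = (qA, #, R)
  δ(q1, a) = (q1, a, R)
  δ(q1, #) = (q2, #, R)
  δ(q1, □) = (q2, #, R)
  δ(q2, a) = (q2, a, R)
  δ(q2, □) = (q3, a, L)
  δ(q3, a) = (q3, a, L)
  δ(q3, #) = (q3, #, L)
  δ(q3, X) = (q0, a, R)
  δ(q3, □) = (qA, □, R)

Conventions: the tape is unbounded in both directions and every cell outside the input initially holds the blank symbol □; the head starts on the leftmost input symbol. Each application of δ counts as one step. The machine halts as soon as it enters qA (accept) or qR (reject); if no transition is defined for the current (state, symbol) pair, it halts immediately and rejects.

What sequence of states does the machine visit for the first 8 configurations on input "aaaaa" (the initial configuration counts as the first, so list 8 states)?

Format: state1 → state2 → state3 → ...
Step 0: [q0]aaaaa (head at position 0)
Step 1: δ(q0, a) = (q1, X, R)  ⊢  X[q1]aaaa (head at position 1)
Step 2: δ(q1, a) = (q1, a, R)  ⊢  Xa[q1]aaa (head at position 2)
Step 3: δ(q1, a) = (q1, a, R)  ⊢  Xaa[q1]aa (head at position 3)
Step 4: δ(q1, a) = (q1, a, R)  ⊢  Xaaa[q1]a (head at position 4)
Step 5: δ(q1, a) = (q1, a, R)  ⊢  Xaaaa[q1]□ (head at position 5)
Step 6: δ(q1, □) = (q2, #, R)  ⊢  Xaaaa#[q2]□ (head at position 6)
Step 7: δ(q2, □) = (q3, a, L)  ⊢  Xaaaa[q3]#a (head at position 5)
Reading off the states of these 8 configurations: q0 → q1 → q1 → q1 → q1 → q1 → q2 → q3

Final answer: q0 → q1 → q1 → q1 → q1 → q1 → q2 → q3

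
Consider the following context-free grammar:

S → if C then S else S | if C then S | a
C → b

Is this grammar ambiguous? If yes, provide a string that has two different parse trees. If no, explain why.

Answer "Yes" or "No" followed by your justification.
The 'dangling else' can attach to either if. Two leftmost derivations of  if b then if b then a else a:
  (1) S ⇒ if C then S else S ⇒ if b then S else S ⇒ if b then if C then S else S ⇒ if b then if b then S else S ⇒ if b then if b then a else S ⇒ if b then if b then a else a   (else belongs to the outer if)
  (2) S ⇒ if C then S ⇒ if b then S ⇒ if b then if C then S else S ⇒ if b then if b then S else S ⇒ if b then if b then a else S ⇒ if b then if b then a else a   (else belongs to the inner if)
Two distinct parse trees for the same string, so the grammar is ambiguous.

Final answer: Yes - the string 'if b then if b then a else a' has two distinct leftmost derivations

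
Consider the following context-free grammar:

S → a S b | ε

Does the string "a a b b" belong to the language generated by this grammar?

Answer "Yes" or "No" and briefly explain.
A derivation exists: S ⇒ a S b ⇒ a a S b b ⇒ a a b b (using S → a S b twice, then S → ε).

Final answer: Yes - a valid derivation exists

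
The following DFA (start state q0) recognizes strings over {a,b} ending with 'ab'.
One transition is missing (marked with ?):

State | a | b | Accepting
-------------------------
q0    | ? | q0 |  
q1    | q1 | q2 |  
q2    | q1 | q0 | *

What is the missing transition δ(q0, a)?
q1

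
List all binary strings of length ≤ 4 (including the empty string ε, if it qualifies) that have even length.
Checking every binary string of length 0 to 4:
  Length 0: accepted: ε | rejected: (none)
  Length 1: accepted: (none) | rejected: 0, 1
  Length 2: accepted: 00, 01, 10, 11 | rejected: (none)
  Length 3: accepted: (none) | rejected: 000, 001, 010, 011, 100, 101, 110, 111
  Length 4: accepted: 0000, 0001, 0010, 0011, 0100, 0101, 0110, 0111, 1000, 1001, 1010, 1011, 1100, 1101, 1110, 1111 | rejected: (none)
Total: 21 string(s).

Final answer: ε, 00, 01, 10, 11, 0000, 0001, 0010, 0011, 0100, 0101, 0110, 0111, 1000, 1001, 1010, 1011, 1100, 1101, 1110, 1111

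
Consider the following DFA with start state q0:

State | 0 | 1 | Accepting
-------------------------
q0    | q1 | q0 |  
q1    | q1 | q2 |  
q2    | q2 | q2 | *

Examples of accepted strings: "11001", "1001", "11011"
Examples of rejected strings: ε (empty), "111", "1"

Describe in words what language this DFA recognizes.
binary strings containing '01' as a substring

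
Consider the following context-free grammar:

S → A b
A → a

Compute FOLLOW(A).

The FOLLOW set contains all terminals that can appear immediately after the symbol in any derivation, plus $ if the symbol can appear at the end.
A occurs only in S → A b, where it is immediately followed by the terminal b. So FOLLOW(A) = {b}.

Final answer: {b}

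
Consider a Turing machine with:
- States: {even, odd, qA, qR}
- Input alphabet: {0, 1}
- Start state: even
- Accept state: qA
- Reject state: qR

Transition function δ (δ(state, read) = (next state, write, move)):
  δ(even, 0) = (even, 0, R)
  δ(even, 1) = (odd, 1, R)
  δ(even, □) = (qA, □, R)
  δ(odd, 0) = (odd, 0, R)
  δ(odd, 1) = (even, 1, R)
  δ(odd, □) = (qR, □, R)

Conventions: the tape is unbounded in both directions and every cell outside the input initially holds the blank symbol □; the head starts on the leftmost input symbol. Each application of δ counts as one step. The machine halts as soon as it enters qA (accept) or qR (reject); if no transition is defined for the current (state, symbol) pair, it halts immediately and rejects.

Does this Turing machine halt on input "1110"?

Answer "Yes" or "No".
Step 0: [even]1110 (head at position 0)
Step 1: δ(even, 1) = (odd, 1, R)  ⊢  1[odd]110 (head at position 1)
Step 2: δ(odd, 1) = (even, 1, R)  ⊢  11[even]10 (head at position 2)
Step 3: δ(even, 1) = (odd, 1, R)  ⊢  111[odd]0 (head at position 3)
Step 4: δ(odd, 0) = (odd, 0, R)  ⊢  1110[odd]□ (head at position 4)
Step 5: δ(odd, □) = (qR, □, R)  ⊢  1110□[qR]□ (head at position 5)
The machine is in qR, so it halts and rejects.
It halts after 5 steps.

Final answer: Yes - halts after 5 steps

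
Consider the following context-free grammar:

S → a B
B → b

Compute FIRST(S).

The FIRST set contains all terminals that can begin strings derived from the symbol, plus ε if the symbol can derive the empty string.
S has the single production S → a B, whose right-hand side begins with the terminal a. So FIRST(S) = {a}.

Final answer: {a}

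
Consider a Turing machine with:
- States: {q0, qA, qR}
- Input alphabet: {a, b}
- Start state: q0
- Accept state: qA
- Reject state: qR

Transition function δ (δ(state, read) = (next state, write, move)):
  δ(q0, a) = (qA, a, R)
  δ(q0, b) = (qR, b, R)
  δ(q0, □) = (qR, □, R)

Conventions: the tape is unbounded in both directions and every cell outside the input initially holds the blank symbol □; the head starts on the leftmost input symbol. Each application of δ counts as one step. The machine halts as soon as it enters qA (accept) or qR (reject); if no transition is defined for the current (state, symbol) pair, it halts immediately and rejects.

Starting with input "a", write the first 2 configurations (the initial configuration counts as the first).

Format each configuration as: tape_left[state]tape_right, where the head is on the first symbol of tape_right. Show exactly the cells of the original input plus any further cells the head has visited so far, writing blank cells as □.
Step 0: [q0]a (head at position 0)
Step 1: δ(q0, a) = (qA, a, R)  ⊢  a[qA]□ (head at position 1)

Final answer: [q0]a ⊢ a[qA]□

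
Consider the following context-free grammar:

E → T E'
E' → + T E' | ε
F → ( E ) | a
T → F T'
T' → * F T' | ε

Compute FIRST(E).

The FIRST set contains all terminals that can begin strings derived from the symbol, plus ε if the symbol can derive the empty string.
FIRST(F): F → ( E ) contributes '(' and F → a contributes 'a', so FIRST(F) = {(, a}. F is not nullable.
FIRST(T): T → F T' begins with F, and F is not nullable, so FIRST(T) = FIRST(F) = {(, a}.
FIRST(E): E → T E' begins with T, and T is not nullable, so FIRST(E) = FIRST(T) = {(, a}.

Final answer: {(, a}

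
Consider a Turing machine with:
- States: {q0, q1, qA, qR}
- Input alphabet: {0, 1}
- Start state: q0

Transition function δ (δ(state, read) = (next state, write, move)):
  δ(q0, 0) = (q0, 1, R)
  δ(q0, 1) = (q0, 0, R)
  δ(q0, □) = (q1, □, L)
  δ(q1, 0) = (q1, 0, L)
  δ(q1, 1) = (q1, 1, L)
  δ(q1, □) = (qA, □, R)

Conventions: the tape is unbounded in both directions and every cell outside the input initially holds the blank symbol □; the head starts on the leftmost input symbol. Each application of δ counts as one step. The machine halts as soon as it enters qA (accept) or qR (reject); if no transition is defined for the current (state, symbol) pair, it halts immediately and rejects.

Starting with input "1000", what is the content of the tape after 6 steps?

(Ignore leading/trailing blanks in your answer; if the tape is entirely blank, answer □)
Step 0: [q0]1000 (head at position 0)
Step 1: δ(q0, 1) = (q0, 0, R)  ⊢  0[q0]000 (head at position 1)
Step 2: δ(q0, 0) = (q0, 1, R)  ⊢  01[q0]00 (head at position 2)
Step 3: δ(q0, 0) = (q0, 1, R)  ⊢  011[q0]0 (head at position 3)
Step 4: δ(q0, 0) = (q0, 1, R)  ⊢  0111[q0]□ (head at position 4)
Step 5: δ(q0, □) = (q1, □, L)  ⊢  011[q1]1□ (head at position 3)
Step 6: δ(q1, 1) = (q1, 1, L)  ⊢  01[q1]11□ (head at position 2)
Tape after 6 steps (ignoring surrounding blanks): 0111

Final answer: Tape: 0111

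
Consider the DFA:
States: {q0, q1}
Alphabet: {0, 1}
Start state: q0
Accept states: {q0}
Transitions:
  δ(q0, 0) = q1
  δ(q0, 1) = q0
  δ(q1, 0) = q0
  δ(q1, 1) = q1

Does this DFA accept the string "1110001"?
Processing string "1110001":
  q0 --1--> q0
  q0 --1--> q0
  q0 --1--> q0
  q0 --0--> q1
  q1 --0--> q0
  q0 --0--> q1
  q1 --1--> q1
Final state: q1
Accept states: {q0}
q1 is not an accept state, so the string is rejected.

Final answer: No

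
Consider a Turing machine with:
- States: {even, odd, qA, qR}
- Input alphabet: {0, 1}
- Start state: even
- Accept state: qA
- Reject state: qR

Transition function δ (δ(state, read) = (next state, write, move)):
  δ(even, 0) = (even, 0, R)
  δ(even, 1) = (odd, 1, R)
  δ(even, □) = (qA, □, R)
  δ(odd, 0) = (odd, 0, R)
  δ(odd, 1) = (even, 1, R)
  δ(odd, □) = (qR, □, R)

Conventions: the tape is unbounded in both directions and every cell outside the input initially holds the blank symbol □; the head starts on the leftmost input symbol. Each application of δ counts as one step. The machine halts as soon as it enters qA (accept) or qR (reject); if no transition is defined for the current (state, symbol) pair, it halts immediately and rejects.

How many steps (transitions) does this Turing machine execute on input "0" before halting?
Step 0: [even]0 (head at position 0)
Step 1: δ(even, 0) = (even, 0, R)  ⊢  0[even]□ (head at position 1)
Step 2: δ(even, □) = (qA, □, R)  ⊢  0□[qA]□ (head at position 2)
The machine is in qA, so it halts and accepts.
Number of transitions executed: 2.

Final answer: 2 steps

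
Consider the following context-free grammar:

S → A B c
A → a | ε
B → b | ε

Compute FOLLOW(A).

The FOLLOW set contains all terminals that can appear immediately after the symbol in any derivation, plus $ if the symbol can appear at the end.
A occurs in S → A B c followed by B c. Add FIRST(B) minus ε = {b}; B is nullable (B → ε), so what follows B can also follow A: the terminal c. FOLLOW(A) = {b, c}.

Final answer: {b, c}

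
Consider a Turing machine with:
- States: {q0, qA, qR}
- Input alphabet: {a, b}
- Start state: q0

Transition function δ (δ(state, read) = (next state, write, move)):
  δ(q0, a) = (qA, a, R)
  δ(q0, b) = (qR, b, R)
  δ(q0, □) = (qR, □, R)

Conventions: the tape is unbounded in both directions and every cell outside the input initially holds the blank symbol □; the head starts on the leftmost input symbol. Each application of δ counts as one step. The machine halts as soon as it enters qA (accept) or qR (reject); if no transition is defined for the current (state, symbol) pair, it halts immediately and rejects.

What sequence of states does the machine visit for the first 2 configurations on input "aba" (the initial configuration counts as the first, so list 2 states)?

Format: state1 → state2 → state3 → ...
Step 0: [q0]aba (head at position 0)
Step 1: δ(q0, a) = (qA, a, R)  ⊢  a[qA]ba (head at position 1)
Reading off the states of these 2 configurations: q0 → qA

Final answer: q0 → qA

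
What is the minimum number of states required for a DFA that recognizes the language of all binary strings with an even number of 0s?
Language: binary strings with an even number of 0s
Lower bound (Myhill–Nerode): the prefixes ε, 0 are pairwise distinguishable:
  ε vs 0: suffix ε distinguishes them (ε has zero 0s (accepted), 0 has one 0 (rejected))
So any DFA needs at least 2 states.
Upper bound: a DFA with 2 states exists (one state per class above).
Minimum states: 2

Final answer: 2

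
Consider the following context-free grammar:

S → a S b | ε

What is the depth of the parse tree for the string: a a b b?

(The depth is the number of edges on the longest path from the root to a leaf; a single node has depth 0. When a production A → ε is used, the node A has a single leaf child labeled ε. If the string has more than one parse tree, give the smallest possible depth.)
The only parse tree applies S → a S b 2 times (once per matching a…b pair) and then S → ε.
The S nodes sit at depths 0, 1, …, 2; the innermost S (depth 2) has the single child ε at depth 3.
The terminal leaves a, b are at depths 1..2, so the longest root-to-leaf path is S → S → … → S → ε with 3 edges.
Depth = 3.

Final answer: 3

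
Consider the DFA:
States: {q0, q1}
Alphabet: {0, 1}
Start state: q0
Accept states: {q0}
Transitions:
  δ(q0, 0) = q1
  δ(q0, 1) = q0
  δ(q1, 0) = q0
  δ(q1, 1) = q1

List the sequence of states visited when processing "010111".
Starting at q0
Read '0': q0 -> q1
Read '1': q1 -> q1
Read '0': q1 -> q0
Read '1': q0 -> q0
Read '1': q0 -> q0
Read '1': q0 -> q0

Final answer: q0 -> q1 -> q1 -> q0 -> q0 -> q0 -> q0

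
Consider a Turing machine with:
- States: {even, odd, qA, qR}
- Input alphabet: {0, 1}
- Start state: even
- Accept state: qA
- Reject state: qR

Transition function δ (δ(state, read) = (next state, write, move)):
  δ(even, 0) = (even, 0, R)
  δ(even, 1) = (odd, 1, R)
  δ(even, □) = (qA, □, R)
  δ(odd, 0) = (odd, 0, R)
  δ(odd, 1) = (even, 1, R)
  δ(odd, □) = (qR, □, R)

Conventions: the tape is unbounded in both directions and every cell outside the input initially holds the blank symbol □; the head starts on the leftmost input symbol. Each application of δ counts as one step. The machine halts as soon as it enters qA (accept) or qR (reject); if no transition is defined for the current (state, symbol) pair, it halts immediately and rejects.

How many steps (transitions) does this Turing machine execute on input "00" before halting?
Step 0: [even]00 (head at position 0)
Step 1: δ(even, 0) = (even, 0, R)  ⊢  0[even]0 (head at position 1)
Step 2: δ(even, 0) = (even, 0, R)  ⊢  00[even]□ (head at position 2)
Step 3: δ(even, □) = (qA, □, R)  ⊢  00□[qA]□ (head at position 3)
The machine is in qA, so it halts and accepts.
Number of transitions executed: 3.

Final answer: 3 steps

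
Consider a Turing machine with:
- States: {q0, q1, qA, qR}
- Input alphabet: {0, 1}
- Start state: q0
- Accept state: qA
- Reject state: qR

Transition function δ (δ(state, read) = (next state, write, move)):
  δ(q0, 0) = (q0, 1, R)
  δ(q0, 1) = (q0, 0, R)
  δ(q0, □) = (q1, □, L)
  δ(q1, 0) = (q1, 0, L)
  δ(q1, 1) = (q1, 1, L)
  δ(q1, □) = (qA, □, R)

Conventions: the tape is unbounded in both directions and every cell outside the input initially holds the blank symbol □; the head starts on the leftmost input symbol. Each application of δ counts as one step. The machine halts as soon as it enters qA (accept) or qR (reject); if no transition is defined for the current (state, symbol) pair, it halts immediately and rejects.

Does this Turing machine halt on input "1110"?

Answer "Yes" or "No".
Step 0: [q0]1110 (head at position 0)
Step 1: δ(q0, 1) = (q0, 0, R)  ⊢  0[q0]110 (head at position 1)
Step 2: δ(q0, 1) = (q0, 0, R)  ⊢  00[q0]10 (head at position 2)
Step 3: δ(q0, 1) = (q0, 0, R)  ⊢  000[q0]0 (head at position 3)
Step 4: δ(q0, 0) = (q0, 1, R)  ⊢  0001[q0]□ (head at position 4)
Step 5: δ(q0, □) = (q1, □, L)  ⊢  000[q1]1□ (head at position 3)
Step 6: δ(q1, 1) = (q1, 1, L)  ⊢  00[q1]01□ (head at position 2)
Step 7: δ(q1, 0) = (q1, 0, L)  ⊢  0[q1]001□ (head at position 1)
Step 8: δ(q1, 0) = (q1, 0, L)  ⊢  [q1]0001□ (head at position 0)
Step 9: δ(q1, 0) = (q1, 0, L)  ⊢  [q1]□0001□ (head at position -1)
Step 10: δ(q1, □) = (qA, □, R)  ⊢  □[qA]0001□ (head at position 0)
The machine is in qA, so it halts and accepts.
It halts after 10 steps.

Final answer: Yes - halts after 10 steps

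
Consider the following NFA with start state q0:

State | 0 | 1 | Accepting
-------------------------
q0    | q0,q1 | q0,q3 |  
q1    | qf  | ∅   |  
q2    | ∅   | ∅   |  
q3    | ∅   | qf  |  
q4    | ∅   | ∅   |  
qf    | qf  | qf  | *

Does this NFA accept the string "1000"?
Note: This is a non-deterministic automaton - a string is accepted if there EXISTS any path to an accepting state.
Track the set of states the NFA could be in: start {q0}
Read '1': {q0} → {q0, q3}
Read '0': {q0, q3} → {q0, q1}
Read '0': {q0, q1} → {q0, q1, qf}
Read '0': {q0, q1, qf} → {q0, q1, qf}
Final set {q0, q1, qf} contains accepting state(s) {qf} → accepted.

Final answer: Yes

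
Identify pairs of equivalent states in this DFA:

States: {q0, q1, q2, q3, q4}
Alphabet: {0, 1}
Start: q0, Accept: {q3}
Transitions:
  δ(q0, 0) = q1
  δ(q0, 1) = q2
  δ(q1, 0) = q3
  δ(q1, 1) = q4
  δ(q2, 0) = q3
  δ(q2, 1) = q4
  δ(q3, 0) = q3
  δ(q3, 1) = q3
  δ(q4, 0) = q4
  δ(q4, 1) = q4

Using the table-filling algorithm:
Round 0 – mark pairs where exactly one state is accepting: (q0,q3), (q1,q3), (q2,q3), (q3,q4)
Round 1 – newly marked: (q0,q1) [on 0: q1 vs q3, already marked]; (q0,q2) [on 0: q1 vs q3, already marked]; (q1,q4) [on 0: q3 vs q4, already marked]; (q2,q4) [on 0: q3 vs q4, already marked]
Round 2 – newly marked: (q0,q4) [on 0: q1 vs q4, already marked]
No further pairs can be marked.
(q1, q2) unmarked: δ(q1,0)=q3, δ(q2,0)=q3; δ(q1,1)=q4, δ(q2,1)=q4 → equivalent
Equivalent pairs: (q1, q2)

Final answer: Equivalent pairs: (q1, q2)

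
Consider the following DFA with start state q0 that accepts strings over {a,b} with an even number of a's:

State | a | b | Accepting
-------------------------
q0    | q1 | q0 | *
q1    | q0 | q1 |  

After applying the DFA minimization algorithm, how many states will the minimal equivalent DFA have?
All 2 states are reachable from q0, so none can be removed as unreachable.
Table-filling: first mark every (accepting, non-accepting) pair as distinguishable (accepting: {q0}; non-accepting: {q1}).
Every pair of states is distinguishable, so the DFA is already minimal.
Equivalence classes: {q0}, {q1} → 2 states.

Final answer: 2 states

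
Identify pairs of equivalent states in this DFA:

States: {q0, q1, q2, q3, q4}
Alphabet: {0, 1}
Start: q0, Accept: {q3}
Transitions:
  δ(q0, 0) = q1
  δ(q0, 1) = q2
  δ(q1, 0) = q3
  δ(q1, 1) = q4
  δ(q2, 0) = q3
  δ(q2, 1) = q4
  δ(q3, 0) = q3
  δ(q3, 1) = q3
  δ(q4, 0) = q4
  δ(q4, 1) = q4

Using the table-filling algorithm:
Round 0 – mark pairs where exactly one state is accepting: (q0,q3), (q1,q3), (q2,q3), (q3,q4)
Round 1 – newly marked: (q0,q1) [on 0: q1 vs q3, already marked]; (q0,q2) [on 0: q1 vs q3, already marked]; (q1,q4) [on 0: q3 vs q4, already marked]; (q2,q4) [on 0: q3 vs q4, already marked]
Round 2 – newly marked: (q0,q4) [on 0: q1 vs q4, already marked]
No further pairs can be marked.
(q1, q2) unmarked: δ(q1,0)=q3, δ(q2,0)=q3; δ(q1,1)=q4, δ(q2,1)=q4 → equivalent
Equivalent pairs: (q1, q2)

Final answer: Equivalent pairs: (q1, q2)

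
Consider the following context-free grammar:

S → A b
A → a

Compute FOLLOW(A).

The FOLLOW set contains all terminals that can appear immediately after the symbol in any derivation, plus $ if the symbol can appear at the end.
A occurs only in S → A b, where it is immediately followed by the terminal b. So FOLLOW(A) = {b}.

Final answer: {b}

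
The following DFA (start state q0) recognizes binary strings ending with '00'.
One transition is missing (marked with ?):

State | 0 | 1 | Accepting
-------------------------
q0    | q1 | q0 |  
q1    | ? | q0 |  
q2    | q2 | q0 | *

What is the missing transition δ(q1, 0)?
q2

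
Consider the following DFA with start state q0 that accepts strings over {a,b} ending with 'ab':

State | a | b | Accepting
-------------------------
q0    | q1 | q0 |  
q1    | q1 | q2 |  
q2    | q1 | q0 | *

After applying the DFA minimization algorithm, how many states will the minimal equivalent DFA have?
All 3 states are reachable from q0, so none can be removed as unreachable.
Table-filling: first mark every (accepting, non-accepting) pair as distinguishable (accepting: {q2}; non-accepting: {q0, q1}).
Round 1: (q0, q1) on 'b' go to q0 and q2, already distinguishable → mark.
Every pair of states is distinguishable, so the DFA is already minimal.
Equivalence classes: {q0}, {q1}, {q2} → 3 states.

Final answer: 3 states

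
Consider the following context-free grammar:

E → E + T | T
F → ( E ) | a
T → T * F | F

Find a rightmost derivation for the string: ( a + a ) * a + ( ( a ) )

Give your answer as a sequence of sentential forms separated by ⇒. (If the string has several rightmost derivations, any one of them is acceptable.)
Start with E.
Step 1: the rightmost non-terminal is E; apply E → E + T:  E + T
Step 2: the rightmost non-terminal is T; apply T → F:  E + F
Step 3: the rightmost non-terminal is F; apply F → ( E ):  E + ( E )
Step 4: the rightmost non-terminal is E; apply E → T:  E + ( T )
Step 5: the rightmost non-terminal is T; apply T → F:  E + ( F )
Step 6: the rightmost non-terminal is F; apply F → ( E ):  E + ( ( E ) )
Step 7: the rightmost non-terminal is E; apply E → T:  E + ( ( T ) )
Step 8: the rightmost non-terminal is T; apply T → F:  E + ( ( F ) )
Step 9: the rightmost non-terminal is F; apply F → a:  E + ( ( a ) )
Step 10: the rightmost non-terminal is E; apply E → T:  T + ( ( a ) )
Step 11: the rightmost non-terminal is T; apply T → T * F:  T * F + ( ( a ) )
Step 12: the rightmost non-terminal is F; apply F → a:  T * a + ( ( a ) )
Step 13: the rightmost non-terminal is T; apply T → F:  F * a + ( ( a ) )
Step 14: the rightmost non-terminal is F; apply F → ( E ):  ( E ) * a + ( ( a ) )
Step 15: the rightmost non-terminal is E; apply E → E + T:  ( E + T ) * a + ( ( a ) )
Step 16: the rightmost non-terminal is T; apply T → F:  ( E + F ) * a + ( ( a ) )
Step 17: the rightmost non-terminal is F; apply F → a:  ( E + a ) * a + ( ( a ) )
Step 18: the rightmost non-terminal is E; apply E → T:  ( T + a ) * a + ( ( a ) )
Step 19: the rightmost non-terminal is T; apply T → F:  ( F + a ) * a + ( ( a ) )
Step 20: the rightmost non-terminal is F; apply F → a:  ( a + a ) * a + ( ( a ) )

Final answer: E ⇒ E + T ⇒ E + F ⇒ E + ( E ) ⇒ E + ( T ) ⇒ E + ( F ) ⇒ E + ( ( E ) ) ⇒ E + ( ( T ) ) ⇒ E + ( ( F ) ) ⇒ E + ( ( a ) ) ⇒ T + ( ( a ) ) ⇒ T * F + ( ( a ) ) ⇒ T * a + ( ( a ) ) ⇒ F * a + ( ( a ) ) ⇒ ( E ) * a + ( ( a ) ) ⇒ ( E + T ) * a + ( ( a ) ) ⇒ ( E + F ) * a + ( ( a ) ) ⇒ ( E + a ) * a + ( ( a ) ) ⇒ ( T + a ) * a + ( ( a ) ) ⇒ ( F + a ) * a + ( ( a ) ) ⇒ ( a + a ) * a + ( ( a ) )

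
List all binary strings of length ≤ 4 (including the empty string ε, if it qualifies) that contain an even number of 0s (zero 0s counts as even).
Checking every binary string of length 0 to 4:
  Length 0: accepted: ε | rejected: (none)
  Length 1: accepted: 1 | rejected: 0
  Length 2: accepted: 00, 11 | rejected: 01, 10
  Length 3: accepted: 001, 010, 100, 111 | rejected: 000, 011, 101, 110
  Length 4: accepted: 0000, 0011, 0101, 0110, 1001, 1010, 1100, 1111 | rejected: 0001, 0010, 0100, 0111, 1000, 1011, 1101, 1110
Total: 16 string(s).

Final answer: ε, 1, 00, 11, 001, 010, 100, 111, 0000, 0011, 0101, 0110, 1001, 1010, 1100, 1111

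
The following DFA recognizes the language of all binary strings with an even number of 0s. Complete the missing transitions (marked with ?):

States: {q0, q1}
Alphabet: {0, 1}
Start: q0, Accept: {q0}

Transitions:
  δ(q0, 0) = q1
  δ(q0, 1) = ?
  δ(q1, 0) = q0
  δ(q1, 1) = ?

What each state remembers (consistent with the given transitions and accept states):
  q0: an even number of 0s has been read so far
  q1: an odd number of 0s has been read so far
Filling in the missing entries:
  δ(q0, 1): in q0 (an even number of 0s has been read so far), after reading 1 we have: an even number of 0s has been read so far → q0
  δ(q1, 1): in q1 (an odd number of 0s has been read so far), after reading 1 we have: an odd number of 0s has been read so far → q1

Final answer: δ(q0, 1) = q0; δ(q1, 1) = q1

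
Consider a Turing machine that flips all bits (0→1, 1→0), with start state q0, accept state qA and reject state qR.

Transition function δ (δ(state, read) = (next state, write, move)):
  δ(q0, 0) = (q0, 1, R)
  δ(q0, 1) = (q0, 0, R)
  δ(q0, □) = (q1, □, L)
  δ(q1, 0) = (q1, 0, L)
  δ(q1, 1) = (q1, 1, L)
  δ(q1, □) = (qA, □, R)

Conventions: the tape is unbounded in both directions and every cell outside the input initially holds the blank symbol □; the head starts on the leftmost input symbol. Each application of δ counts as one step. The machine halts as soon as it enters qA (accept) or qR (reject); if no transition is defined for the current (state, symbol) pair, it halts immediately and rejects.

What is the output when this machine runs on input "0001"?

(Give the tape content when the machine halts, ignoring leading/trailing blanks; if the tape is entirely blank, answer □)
Step 0: [q0]0001 (head at position 0)
Step 1: δ(q0, 0) = (q0, 1, R)  ⊢  1[q0]001 (head at position 1)
Step 2: δ(q0, 0) = (q0, 1, R)  ⊢  11[q0]01 (head at position 2)
Step 3: δ(q0, 0) = (q0, 1, R)  ⊢  111[q0]1 (head at position 3)
Step 4: δ(q0, 1) = (q0, 0, R)  ⊢  1110[q0]□ (head at position 4)
Step 5: δ(q0, □) = (q1, □, L)  ⊢  111[q1]0□ (head at position 3)
Step 6: δ(q1, 0) = (q1, 0, L)  ⊢  11[q1]10□ (head at position 2)
Step 7: δ(q1, 1) = (q1, 1, L)  ⊢  1[q1]110□ (head at position 1)
Step 8: δ(q1, 1) = (q1, 1, L)  ⊢  [q1]1110□ (head at position 0)
Step 9: δ(q1, 1) = (q1, 1, L)  ⊢  [q1]□1110□ (head at position -1)
Step 10: δ(q1, □) = (qA, □, R)  ⊢  □[qA]1110□ (head at position 0)
The machine is in qA, so it halts and accepts.
Tape content when halted (ignoring surrounding blanks): 1110

Final answer: Output: 1110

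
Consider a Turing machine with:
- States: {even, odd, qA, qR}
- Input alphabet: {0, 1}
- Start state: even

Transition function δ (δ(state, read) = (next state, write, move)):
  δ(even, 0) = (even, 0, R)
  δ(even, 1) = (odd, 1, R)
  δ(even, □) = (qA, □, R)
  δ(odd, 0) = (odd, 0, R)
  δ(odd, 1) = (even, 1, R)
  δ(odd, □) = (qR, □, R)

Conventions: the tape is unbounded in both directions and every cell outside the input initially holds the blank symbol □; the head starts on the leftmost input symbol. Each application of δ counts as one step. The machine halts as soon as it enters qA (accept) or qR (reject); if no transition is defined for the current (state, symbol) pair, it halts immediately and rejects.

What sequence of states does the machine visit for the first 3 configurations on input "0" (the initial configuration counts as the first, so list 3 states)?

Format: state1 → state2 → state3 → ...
Step 0: [even]0 (head at position 0)
Step 1: δ(even, 0) = (even, 0, R)  ⊢  0[even]□ (head at position 1)
Step 2: δ(even, □) = (qA, □, R)  ⊢  0□[qA]□ (head at position 2)
Reading off the states of these 3 configurations: even → even → qA

Final answer: even → even → qA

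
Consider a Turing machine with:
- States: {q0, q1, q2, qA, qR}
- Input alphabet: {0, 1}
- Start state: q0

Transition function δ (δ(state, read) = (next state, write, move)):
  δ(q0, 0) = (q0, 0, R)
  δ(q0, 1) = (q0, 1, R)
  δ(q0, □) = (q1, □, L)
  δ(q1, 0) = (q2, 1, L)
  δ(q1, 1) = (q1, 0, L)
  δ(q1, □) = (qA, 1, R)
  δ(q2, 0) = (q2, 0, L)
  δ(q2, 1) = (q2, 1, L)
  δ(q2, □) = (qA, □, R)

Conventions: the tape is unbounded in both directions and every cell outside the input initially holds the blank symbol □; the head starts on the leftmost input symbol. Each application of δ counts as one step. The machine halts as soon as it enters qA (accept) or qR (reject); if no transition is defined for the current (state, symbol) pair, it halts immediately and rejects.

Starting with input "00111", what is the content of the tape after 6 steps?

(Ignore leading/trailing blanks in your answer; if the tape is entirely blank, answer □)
Step 0: [q0]00111 (head at position 0)
Step 1: δ(q0, 0) = (q0, 0, R)  ⊢  0[q0]0111 (head at position 1)
Step 2: δ(q0, 0) = (q0, 0, R)  ⊢  00[q0]111 (head at position 2)
Step 3: δ(q0, 1) = (q0, 1, R)  ⊢  001[q0]11 (head at position 3)
Step 4: δ(q0, 1) = (q0, 1, R)  ⊢  0011[q0]1 (head at position 4)
Step 5: δ(q0, 1) = (q0, 1, R)  ⊢  00111[q0]□ (head at position 5)
Step 6: δ(q0, □) = (q1, □, L)  ⊢  0011[q1]1□ (head at position 4)
Tape after 6 steps (ignoring surrounding blanks): 00111

Final answer: Tape: 00111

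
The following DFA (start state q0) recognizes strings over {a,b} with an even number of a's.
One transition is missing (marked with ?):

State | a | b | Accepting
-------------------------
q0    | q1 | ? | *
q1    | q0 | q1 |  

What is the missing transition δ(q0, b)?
q0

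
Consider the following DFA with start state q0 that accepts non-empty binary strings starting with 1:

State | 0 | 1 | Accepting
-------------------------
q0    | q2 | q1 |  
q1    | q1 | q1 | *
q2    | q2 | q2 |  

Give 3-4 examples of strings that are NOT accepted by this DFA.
Any strings that end in a non-accepting state work; for example:
"000": q0 → q2 → q2 → q2; q2 is not accepting → rejected
"011": q0 → q2 → q2 → q2; q2 is not accepting → rejected
"0000": q0 → q2 → q2 → q2 → q2; q2 is not accepting → rejected
"0111": q0 → q2 → q2 → q2 → q2; q2 is not accepting → rejected

Final answer: "000", "011", "0000", "0111"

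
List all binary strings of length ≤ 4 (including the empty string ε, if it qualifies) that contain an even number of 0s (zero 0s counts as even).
Checking every binary string of length 0 to 4:
  Length 0: accepted: ε | rejected: (none)
  Length 1: accepted: 1 | rejected: 0
  Length 2: accepted: 00, 11 | rejected: 01, 10
  Length 3: accepted: 001, 010, 100, 111 | rejected: 000, 011, 101, 110
  Length 4: accepted: 0000, 0011, 0101, 0110, 1001, 1010, 1100, 1111 | rejected: 0001, 0010, 0100, 0111, 1000, 1011, 1101, 1110
Total: 16 string(s).

Final answer: ε, 1, 00, 11, 001, 010, 100, 111, 0000, 0011, 0101, 0110, 1001, 1010, 1100, 1111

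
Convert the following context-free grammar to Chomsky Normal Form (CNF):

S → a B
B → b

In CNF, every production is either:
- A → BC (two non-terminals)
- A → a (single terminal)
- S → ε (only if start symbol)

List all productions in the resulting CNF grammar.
The grammar has no ε-productions or unit productions to eliminate.
S → a B has terminal a in a right-hand side of length ≥ 2: introduce T_a → a and use T_a in place of a.
B → b is already in CNF (single terminal) – keep it.
S → a B becomes S → T_a B.
Resulting CNF grammar (3 productions): T_a → a; B → b; S → T_a B

Final answer: T_a → a; B → b; S → T_a B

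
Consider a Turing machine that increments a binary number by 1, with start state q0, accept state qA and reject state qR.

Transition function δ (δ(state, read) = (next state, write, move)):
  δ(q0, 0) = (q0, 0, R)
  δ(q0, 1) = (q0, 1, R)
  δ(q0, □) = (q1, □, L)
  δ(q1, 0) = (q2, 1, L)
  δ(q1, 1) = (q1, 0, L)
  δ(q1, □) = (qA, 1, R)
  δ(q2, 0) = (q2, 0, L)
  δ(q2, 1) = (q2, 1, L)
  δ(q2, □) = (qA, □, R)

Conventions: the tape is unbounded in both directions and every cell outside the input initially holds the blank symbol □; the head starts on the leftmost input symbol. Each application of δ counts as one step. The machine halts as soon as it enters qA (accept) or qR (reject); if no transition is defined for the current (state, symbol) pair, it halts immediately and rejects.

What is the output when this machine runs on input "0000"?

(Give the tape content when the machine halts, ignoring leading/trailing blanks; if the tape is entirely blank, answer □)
Step 0: [q0]0000 (head at position 0)
Step 1: δ(q0, 0) = (q0, 0, R)  ⊢  0[q0]000 (head at position 1)
Step 2: δ(q0, 0) = (q0, 0, R)  ⊢  00[q0]00 (head at position 2)
Step 3: δ(q0, 0) = (q0, 0, R)  ⊢  000[q0]0 (head at position 3)
Step 4: δ(q0, 0) = (q0, 0, R)  ⊢  0000[q0]□ (head at position 4)
Step 5: δ(q0, □) = (q1, □, L)  ⊢  000[q1]0□ (head at position 3)
Step 6: δ(q1, 0) = (q2, 1, L)  ⊢  00[q2]01□ (head at position 2)
Step 7: δ(q2, 0) = (q2, 0, L)  ⊢  0[q2]001□ (head at position 1)
Step 8: δ(q2, 0) = (q2, 0, L)  ⊢  [q2]0001□ (head at position 0)
Step 9: δ(q2, 0) = (q2, 0, L)  ⊢  [q2]□0001□ (head at position -1)
Step 10: δ(q2, □) = (qA, □, R)  ⊢  □[qA]0001□ (head at position 0)
The machine is in qA, so it halts and accepts.
Tape content when halted (ignoring surrounding blanks): 0001

Final answer: Output: 0001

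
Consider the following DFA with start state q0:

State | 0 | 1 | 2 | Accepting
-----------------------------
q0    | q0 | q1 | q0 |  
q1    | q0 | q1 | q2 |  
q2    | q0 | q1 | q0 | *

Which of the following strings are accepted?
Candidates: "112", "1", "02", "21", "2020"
"112": q0 → q1 → q1 → q2; q2 is accepting → accepted
"1": q0 → q1; q1 is not accepting → rejected
"02": q0 → q0 → q0; q0 is not accepting → rejected
"21": q0 → q0 → q1; q1 is not accepting → rejected
"2020": q0 → q0 → q0 → q0 → q0; q0 is not accepting → rejected

Final answer: "112"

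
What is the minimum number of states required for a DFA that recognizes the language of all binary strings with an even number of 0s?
Language: binary strings with an even number of 0s
Lower bound (Myhill–Nerode): the prefixes ε, 0 are pairwise distinguishable:
  ε vs 0: suffix ε distinguishes them (ε has zero 0s (accepted), 0 has one 0 (rejected))
So any DFA needs at least 2 states.
Upper bound: a DFA with 2 states exists (one state per class above).
Minimum states: 2

Final answer: 2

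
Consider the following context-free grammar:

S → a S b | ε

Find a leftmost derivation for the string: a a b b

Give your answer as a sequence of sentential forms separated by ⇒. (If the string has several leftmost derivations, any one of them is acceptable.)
Start with S.
Step 1: the leftmost non-terminal is S; apply S → a S b:  a S b
Step 2: the leftmost non-terminal is S; apply S → a S b:  a a S b b
Step 3: the leftmost non-terminal is S; apply S → ε:  a a b b

Final answer: S ⇒ a S b ⇒ a a S b b ⇒ a a b b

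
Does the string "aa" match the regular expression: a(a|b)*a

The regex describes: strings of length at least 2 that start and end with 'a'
Yes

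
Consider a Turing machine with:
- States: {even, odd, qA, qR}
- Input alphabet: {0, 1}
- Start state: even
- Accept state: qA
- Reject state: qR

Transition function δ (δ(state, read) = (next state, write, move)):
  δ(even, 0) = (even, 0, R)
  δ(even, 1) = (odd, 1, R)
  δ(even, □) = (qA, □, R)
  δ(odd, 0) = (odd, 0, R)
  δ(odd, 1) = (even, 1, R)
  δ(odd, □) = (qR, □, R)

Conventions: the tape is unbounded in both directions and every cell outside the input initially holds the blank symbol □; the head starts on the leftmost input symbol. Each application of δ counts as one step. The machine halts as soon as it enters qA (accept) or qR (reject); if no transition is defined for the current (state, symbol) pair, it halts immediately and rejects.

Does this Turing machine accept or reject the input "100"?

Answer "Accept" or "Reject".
Step 0: [even]100 (head at position 0)
Step 1: δ(even, 1) = (odd, 1, R)  ⊢  1[odd]00 (head at position 1)
Step 2: δ(odd, 0) = (odd, 0, R)  ⊢  10[odd]0 (head at position 2)
Step 3: δ(odd, 0) = (odd, 0, R)  ⊢  100[odd]□ (head at position 3)
Step 4: δ(odd, □) = (qR, □, R)  ⊢  100□[qR]□ (head at position 4)
The machine is in qR, so it halts and rejects.

Final answer: Reject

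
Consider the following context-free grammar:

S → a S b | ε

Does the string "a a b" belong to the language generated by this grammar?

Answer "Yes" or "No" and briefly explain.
Every derivation applies S → a S b some number n of times and then S → ε, producing a^n b^n with equally many a's and b's. The string a a b has two a's but only one b, so it cannot be derived.

Final answer: No - no valid derivation exists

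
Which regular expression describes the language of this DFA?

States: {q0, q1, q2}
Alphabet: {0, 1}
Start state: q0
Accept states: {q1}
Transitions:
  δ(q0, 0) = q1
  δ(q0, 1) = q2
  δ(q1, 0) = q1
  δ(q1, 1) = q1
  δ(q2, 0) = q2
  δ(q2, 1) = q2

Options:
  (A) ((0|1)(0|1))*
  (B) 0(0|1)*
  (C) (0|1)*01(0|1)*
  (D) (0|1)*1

Testing sample strings against the DFA:
  '1111' -> rejected
  '001' -> accepted
  '00101' -> accepted
  '101' -> rejected
Checking each option for a counterexample:
  (A) ((0|1)(0|1))*: ε is rejected by the DFA but matches the regex → eliminated
  (B) 0(0|1)*: agrees with the DFA on all strings of length ≤ 4
  (C) (0|1)*01(0|1)*: '0' is accepted by the DFA but does not match the regex → eliminated
  (D) (0|1)*1: '0' is accepted by the DFA but does not match the regex → eliminated
Only (B) 0(0|1)* is consistent with the DFA.

Final answer: (B) 0(0|1)*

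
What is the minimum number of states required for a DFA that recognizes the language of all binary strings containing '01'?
Language: binary strings containing '01'
Lower bound (Myhill–Nerode): the prefixes ε, 0, 01 are pairwise distinguishable:
  ε vs 01: suffix ε distinguishes them (ε is rejected, 01 is accepted)
  0 vs 01: suffix ε distinguishes them (0 is rejected, 01 is accepted)
  ε vs 0: suffix 1 distinguishes them (ε·1 = 1 is rejected, 0·1 = 01 is accepted)
So any DFA needs at least 3 states.
Upper bound: a DFA with 3 states exists (one state per class above: 'no progress', 'last symbol 0', and 'seen 01' (accepting sink)).
Minimum states: 3

Final answer: 3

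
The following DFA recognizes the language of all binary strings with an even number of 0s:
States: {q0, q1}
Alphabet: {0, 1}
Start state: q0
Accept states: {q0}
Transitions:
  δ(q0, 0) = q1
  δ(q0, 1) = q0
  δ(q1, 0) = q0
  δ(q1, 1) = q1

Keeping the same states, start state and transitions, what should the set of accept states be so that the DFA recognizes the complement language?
The DFA is complete (every state has a transition on every symbol), so the complement
is recognized by the same DFA with accepting and non-accepting states swapped.
Original accept states: {q0}
Complement accept states = All states - Original accept states
= {q0, q1} - {q0}
= {q1}
Complement language: strings with an ODD number of 0s

Final answer: {q1}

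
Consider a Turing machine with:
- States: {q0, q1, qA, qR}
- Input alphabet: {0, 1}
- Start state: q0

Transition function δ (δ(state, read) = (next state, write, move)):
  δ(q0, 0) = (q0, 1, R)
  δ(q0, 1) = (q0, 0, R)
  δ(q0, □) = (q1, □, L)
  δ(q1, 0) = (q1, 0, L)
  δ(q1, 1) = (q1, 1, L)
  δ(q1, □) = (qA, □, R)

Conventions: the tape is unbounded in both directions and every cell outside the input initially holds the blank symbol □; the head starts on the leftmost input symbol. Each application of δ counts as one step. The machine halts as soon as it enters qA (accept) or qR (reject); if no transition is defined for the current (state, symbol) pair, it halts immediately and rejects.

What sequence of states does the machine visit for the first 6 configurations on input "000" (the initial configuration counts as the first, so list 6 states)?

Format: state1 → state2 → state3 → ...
Step 0: [q0]000 (head at position 0)
Step 1: δ(q0, 0) = (q0, 1, R)  ⊢  1[q0]00 (head at position 1)
Step 2: δ(q0, 0) = (q0, 1, R)  ⊢  11[q0]0 (head at position 2)
Step 3: δ(q0, 0) = (q0, 1, R)  ⊢  111[q0]□ (head at position 3)
Step 4: δ(q0, □) = (q1, □, L)  ⊢  11[q1]1□ (head at position 2)
Step 5: δ(q1, 1) = (q1, 1, L)  ⊢  1[q1]11□ (head at position 1)
Reading off the states of these 6 configurations: q0 → q0 → q0 → q0 → q1 → q1

Final answer: q0 → q0 → q0 → q0 → q1 → q1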